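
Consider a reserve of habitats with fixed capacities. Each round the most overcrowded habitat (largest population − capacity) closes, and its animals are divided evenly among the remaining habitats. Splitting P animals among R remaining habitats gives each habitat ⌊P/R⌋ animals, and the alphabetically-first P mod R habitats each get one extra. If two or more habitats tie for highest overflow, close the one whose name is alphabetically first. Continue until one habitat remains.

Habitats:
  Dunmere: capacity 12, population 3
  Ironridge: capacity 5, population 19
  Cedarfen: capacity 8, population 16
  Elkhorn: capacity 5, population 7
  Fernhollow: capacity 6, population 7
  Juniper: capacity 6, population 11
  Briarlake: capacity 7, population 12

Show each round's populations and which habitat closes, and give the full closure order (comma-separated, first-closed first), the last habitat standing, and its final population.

Closure order: Ironridge, Cedarfen, Briarlake, Juniper, Elkhorn, Fernhollow
Last habitat: Dunmere with 75 animals

Round 1: Briarlake=12 Cedarfen=16 Dunmere=3 Elkhorn=7 Fernhollow=7 Ironridge=19 Juniper=11 → close Ironridge (overflow 14)
  19÷6 = 3 each, +1 to first 1
Round 2: Briarlake=16 Cedarfen=19 Dunmere=6 Elkhorn=10 Fernhollow=10 Juniper=14 → close Cedarfen (overflow 11)
  19÷5 = 3 each, +1 to first 4
Round 3: Briarlake=20 Dunmere=10 Elkhorn=14 Fernhollow=14 Juniper=17 → close Briarlake (overflow 13)
  20÷4 = 5 each, +1 to first 0
Round 4: Dunmere=15 Elkhorn=19 Fernhollow=19 Juniper=22 → close Juniper (overflow 16)
  22÷3 = 7 each, +1 to first 1
Round 5: Dunmere=23 Elkhorn=26 Fernhollow=26 → close Elkhorn (overflow 21)
  26÷2 = 13 each, +1 to first 0
Round 6: Dunmere=36 Fernhollow=39 → close Fernhollow (overflow 33)
  39÷1 = 39 each, +1 to first 0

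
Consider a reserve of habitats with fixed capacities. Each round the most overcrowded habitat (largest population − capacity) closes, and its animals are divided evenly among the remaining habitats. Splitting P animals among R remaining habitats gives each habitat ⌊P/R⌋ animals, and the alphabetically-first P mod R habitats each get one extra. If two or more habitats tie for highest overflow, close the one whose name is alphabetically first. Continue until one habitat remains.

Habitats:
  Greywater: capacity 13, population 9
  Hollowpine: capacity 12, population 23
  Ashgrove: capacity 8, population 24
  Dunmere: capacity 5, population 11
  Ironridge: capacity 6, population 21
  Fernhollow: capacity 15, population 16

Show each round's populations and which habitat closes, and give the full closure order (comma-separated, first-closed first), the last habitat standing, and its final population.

Round 1: Ashgrove=24 Dunmere=11 Fernhollow=16 Greywater=9 Hollowpine=23 Ironridge=21 → close Ashgrove (overflow 16)
  24÷5 = 4 each, +1 to first 4
Round 2: Dunmere=16 Fernhollow=21 Greywater=14 Hollowpine=28 Ironridge=25 → close Ironridge (overflow 19)
  25÷4 = 6 each, +1 to first 1
Round 3: Dunmere=23 Fernhollow=27 Greywater=20 Hollowpine=34 → close Hollowpine (overflow 22)
  34÷3 = 11 each, +1 to first 1
Round 4: Dunmere=35 Fernhollow=38 Greywater=31 → close Dunmere (overflow 30)
  35÷2 = 17 each, +1 to first 1
Round 5: Fernhollow=56 Greywater=48 → close Fernhollow (overflow 41)
  56÷1 = 56 each, +1 to first 0

Closure order: Ashgrove, Ironridge, Hollowpine, Dunmere, Fernhollow
Last habitat: Greywater with 104 animals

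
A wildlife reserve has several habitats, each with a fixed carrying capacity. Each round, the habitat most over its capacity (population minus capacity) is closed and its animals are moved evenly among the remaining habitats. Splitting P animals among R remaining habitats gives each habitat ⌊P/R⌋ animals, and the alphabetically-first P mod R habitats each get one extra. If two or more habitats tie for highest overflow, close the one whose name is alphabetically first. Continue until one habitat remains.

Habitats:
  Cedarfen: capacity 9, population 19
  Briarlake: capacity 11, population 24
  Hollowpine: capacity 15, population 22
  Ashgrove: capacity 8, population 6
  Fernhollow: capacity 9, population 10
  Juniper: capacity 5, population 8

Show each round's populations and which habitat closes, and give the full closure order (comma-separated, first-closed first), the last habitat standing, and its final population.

Round 1: Ashgrove=6 Briarlake=24 Cedarfen=19 Fernhollow=10 Hollowpine=22 Juniper=8 → close Briarlake (overflow 13)
  24÷5 = 4 each, +1 to first 4
Round 2: Ashgrove=11 Cedarfen=24 Fernhollow=15 Hollowpine=27 Juniper=12 → close Cedarfen (overflow 15)
  24÷4 = 6 each, +1 to first 0
Round 3: Ashgrove=17 Fernhollow=21 Hollowpine=33 Juniper=18 → close Hollowpine (overflow 18)
  33÷3 = 11 each, +1 to first 0
Round 4: Ashgrove=28 Fernhollow=32 Juniper=29 → close Juniper (overflow 24)
  29÷2 = 14 each, +1 to first 1
Round 5: Ashgrove=43 Fernhollow=46 → close Fernhollow (overflow 37)
  46÷1 = 46 each, +1 to first 0

Closure order: Briarlake, Cedarfen, Hollowpine, Juniper, Fernhollow
Last habitat: Ashgrove with 89 animals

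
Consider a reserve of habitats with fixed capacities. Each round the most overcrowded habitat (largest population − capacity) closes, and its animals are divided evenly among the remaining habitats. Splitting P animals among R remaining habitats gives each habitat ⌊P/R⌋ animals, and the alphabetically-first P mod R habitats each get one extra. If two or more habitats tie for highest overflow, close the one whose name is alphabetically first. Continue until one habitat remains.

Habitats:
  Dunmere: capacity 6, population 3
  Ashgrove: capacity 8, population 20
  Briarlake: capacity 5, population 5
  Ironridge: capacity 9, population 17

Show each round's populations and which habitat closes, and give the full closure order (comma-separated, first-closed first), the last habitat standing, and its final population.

Round 1: Ashgrove=20 Briarlake=5 Dunmere=3 Ironridge=17 → close Ashgrove (overflow 12)
  20÷3 = 6 each, +1 to first 2
Round 2: Briarlake=12 Dunmere=10 Ironridge=23 → close Ironridge (overflow 14)
  23÷2 = 11 each, +1 to first 1
Round 3: Briarlake=24 Dunmere=21 → close Briarlake (overflow 19)
  24÷1 = 24 each, +1 to first 0

Closure order: Ashgrove, Ironridge, Briarlake
Last habitat: Dunmere with 45 animals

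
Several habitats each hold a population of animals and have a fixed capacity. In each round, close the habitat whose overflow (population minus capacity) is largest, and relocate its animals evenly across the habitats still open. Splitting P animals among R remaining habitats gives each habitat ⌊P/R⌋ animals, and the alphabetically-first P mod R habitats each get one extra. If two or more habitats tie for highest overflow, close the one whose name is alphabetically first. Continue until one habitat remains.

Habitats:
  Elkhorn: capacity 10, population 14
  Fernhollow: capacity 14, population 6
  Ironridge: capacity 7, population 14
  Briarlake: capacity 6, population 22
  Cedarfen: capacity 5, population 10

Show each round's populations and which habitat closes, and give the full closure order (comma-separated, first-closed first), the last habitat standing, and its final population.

Closure order: Briarlake, Ironridge, Cedarfen, Elkhorn
Last habitat: Fernhollow with 66 animals

Round 1: Briarlake=22 Cedarfen=10 Elkhorn=14 Fernhollow=6 Ironridge=14 → close Briarlake (overflow 16)
  22÷4 = 5 each, +1 to first 2
Round 2: Cedarfen=16 Elkhorn=20 Fernhollow=11 Ironridge=19 → close Ironridge (overflow 12)
  19÷3 = 6 each, +1 to first 1
Round 3: Cedarfen=23 Elkhorn=26 Fernhollow=17 → close Cedarfen (overflow 18)
  23÷2 = 11 each, +1 to first 1
Round 4: Elkhorn=38 Fernhollow=28 → close Elkhorn (overflow 28)
  38÷1 = 38 each, +1 to first 0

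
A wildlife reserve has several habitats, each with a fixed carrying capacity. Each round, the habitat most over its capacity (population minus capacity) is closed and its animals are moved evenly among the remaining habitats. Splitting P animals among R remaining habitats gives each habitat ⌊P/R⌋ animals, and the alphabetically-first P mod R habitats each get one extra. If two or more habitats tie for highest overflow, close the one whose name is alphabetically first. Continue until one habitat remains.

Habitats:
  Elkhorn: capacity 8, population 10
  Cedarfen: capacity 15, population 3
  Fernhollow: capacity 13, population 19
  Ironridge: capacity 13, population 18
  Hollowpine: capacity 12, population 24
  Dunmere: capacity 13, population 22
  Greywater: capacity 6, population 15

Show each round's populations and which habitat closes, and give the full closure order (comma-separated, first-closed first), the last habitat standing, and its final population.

Round 1: Cedarfen=3 Dunmere=22 Elkhorn=10 Fernhollow=19 Greywater=15 Hollowpine=24 Ironridge=18 → close Hollowpine (overflow 12)
  24÷6 = 4 each, +1 to first 0
Round 2: Cedarfen=7 Dunmere=26 Elkhorn=14 Fernhollow=23 Greywater=19 Ironridge=22 → close Dunmere (overflow 13)
  26÷5 = 5 each, +1 to first 1
Round 3: Cedarfen=13 Elkhorn=19 Fernhollow=28 Greywater=24 Ironridge=27 → close Greywater (overflow 18)
  24÷4 = 6 each, +1 to first 0
Round 4: Cedarfen=19 Elkhorn=25 Fernhollow=34 Ironridge=33 → close Fernhollow (overflow 21)
  34÷3 = 11 each, +1 to first 1
Round 5: Cedarfen=31 Elkhorn=36 Ironridge=44 → close Ironridge (overflow 31)
  44÷2 = 22 each, +1 to first 0
Round 6: Cedarfen=53 Elkhorn=58 → close Elkhorn (overflow 50)
  58÷1 = 58 each, +1 to first 0

Closure order: Hollowpine, Dunmere, Greywater, Fernhollow, Ironridge, Elkhorn
Last habitat: Cedarfen with 111 animals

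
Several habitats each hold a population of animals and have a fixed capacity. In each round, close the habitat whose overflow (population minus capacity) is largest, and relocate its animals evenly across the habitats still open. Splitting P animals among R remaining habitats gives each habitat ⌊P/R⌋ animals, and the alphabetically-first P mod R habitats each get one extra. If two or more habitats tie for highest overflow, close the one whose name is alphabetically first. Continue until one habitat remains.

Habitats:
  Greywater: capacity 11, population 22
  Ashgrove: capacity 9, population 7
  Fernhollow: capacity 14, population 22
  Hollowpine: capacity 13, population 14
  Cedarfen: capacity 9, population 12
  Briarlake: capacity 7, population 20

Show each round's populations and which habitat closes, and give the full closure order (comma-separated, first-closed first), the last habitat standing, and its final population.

Round 1: Ashgrove=7 Briarlake=20 Cedarfen=12 Fernhollow=22 Greywater=22 Hollowpine=14 → close Briarlake (overflow 13)
  20÷5 = 4 each, +1 to first 0
Round 2: Ashgrove=11 Cedarfen=16 Fernhollow=26 Greywater=26 Hollowpine=18 → close Greywater (overflow 15)
  26÷4 = 6 each, +1 to first 2
Round 3: Ashgrove=18 Cedarfen=23 Fernhollow=32 Hollowpine=24 → close Fernhollow (overflow 18)
  32÷3 = 10 each, +1 to first 2
Round 4: Ashgrove=29 Cedarfen=34 Hollowpine=34 → close Cedarfen (overflow 25)
  34÷2 = 17 each, +1 to first 0
Round 5: Ashgrove=46 Hollowpine=51 → close Hollowpine (overflow 38)
  51÷1 = 51 each, +1 to first 0

Closure order: Briarlake, Greywater, Fernhollow, Cedarfen, Hollowpine
Last habitat: Ashgrove with 97 animals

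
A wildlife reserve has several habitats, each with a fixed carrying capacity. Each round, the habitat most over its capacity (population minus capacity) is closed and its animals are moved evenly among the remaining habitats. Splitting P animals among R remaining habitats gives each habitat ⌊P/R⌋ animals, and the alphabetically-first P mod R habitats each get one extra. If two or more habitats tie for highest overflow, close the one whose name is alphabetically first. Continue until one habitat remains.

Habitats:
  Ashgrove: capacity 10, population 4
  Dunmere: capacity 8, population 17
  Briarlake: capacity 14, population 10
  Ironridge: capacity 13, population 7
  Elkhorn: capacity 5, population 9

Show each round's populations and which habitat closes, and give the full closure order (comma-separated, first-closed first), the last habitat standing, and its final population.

Round 1: Ashgrove=4 Briarlake=10 Dunmere=17 Elkhorn=9 Ironridge=7 → close Dunmere (overflow 9)
  17÷4 = 4 each, +1 to first 1
Round 2: Ashgrove=9 Briarlake=14 Elkhorn=13 Ironridge=11 → close Elkhorn (overflow 8)
  13÷3 = 4 each, +1 to first 1
Round 3: Ashgrove=14 Briarlake=18 Ironridge=15 → close Ashgrove (overflow 4)
  14÷2 = 7 each, +1 to first 0
Round 4: Briarlake=25 Ironridge=22 → close Briarlake (overflow 11)
  25÷1 = 25 each, +1 to first 0

Closure order: Dunmere, Elkhorn, Ashgrove, Briarlake
Last habitat: Ironridge with 47 animals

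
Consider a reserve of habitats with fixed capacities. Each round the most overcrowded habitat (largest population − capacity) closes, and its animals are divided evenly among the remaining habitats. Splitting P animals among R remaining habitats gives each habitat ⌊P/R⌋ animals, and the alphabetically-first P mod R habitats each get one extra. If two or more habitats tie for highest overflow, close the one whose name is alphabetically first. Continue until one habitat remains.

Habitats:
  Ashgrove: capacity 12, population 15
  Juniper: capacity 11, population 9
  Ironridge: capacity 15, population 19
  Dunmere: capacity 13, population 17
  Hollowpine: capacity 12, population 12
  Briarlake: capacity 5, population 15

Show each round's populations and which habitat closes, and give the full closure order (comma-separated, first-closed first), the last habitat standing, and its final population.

Closure order: Briarlake, Dunmere, Ironridge, Ashgrove, Hollowpine
Last habitat: Juniper with 87 animals

Round 1: Ashgrove=15 Briarlake=15 Dunmere=17 Hollowpine=12 Ironridge=19 Juniper=9 → close Briarlake (overflow 10)
  15÷5 = 3 each, +1 to first 0
Round 2: Ashgrove=18 Dunmere=20 Hollowpine=15 Ironridge=22 Juniper=12 → close Dunmere (overflow 7)
  20÷4 = 5 each, +1 to first 0
Round 3: Ashgrove=23 Hollowpine=20 Ironridge=27 Juniper=17 → close Ironridge (overflow 12)
  27÷3 = 9 each, +1 to first 0
Round 4: Ashgrove=32 Hollowpine=29 Juniper=26 → close Ashgrove (overflow 20)
  32÷2 = 16 each, +1 to first 0
Round 5: Hollowpine=45 Juniper=42 → close Hollowpine (overflow 33)
  45÷1 = 45 each, +1 to first 0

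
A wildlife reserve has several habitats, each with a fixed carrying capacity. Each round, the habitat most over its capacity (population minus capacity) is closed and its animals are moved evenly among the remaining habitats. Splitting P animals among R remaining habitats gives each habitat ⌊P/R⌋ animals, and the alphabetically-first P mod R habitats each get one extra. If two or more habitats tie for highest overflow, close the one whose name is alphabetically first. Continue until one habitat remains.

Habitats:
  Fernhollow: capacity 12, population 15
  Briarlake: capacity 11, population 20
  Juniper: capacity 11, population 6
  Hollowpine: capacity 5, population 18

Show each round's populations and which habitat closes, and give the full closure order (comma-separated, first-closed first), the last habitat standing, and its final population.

Closure order: Hollowpine, Briarlake, Fernhollow
Last habitat: Juniper with 59 animals

Round 1: Briarlake=20 Fernhollow=15 Hollowpine=18 Juniper=6 → close Hollowpine (overflow 13)
  18÷3 = 6 each, +1 to first 0
Round 2: Briarlake=26 Fernhollow=21 Juniper=12 → close Briarlake (overflow 15)
  26÷2 = 13 each, +1 to first 0
Round 3: Fernhollow=34 Juniper=25 → close Fernhollow (overflow 22)
  34÷1 = 34 each, +1 to first 0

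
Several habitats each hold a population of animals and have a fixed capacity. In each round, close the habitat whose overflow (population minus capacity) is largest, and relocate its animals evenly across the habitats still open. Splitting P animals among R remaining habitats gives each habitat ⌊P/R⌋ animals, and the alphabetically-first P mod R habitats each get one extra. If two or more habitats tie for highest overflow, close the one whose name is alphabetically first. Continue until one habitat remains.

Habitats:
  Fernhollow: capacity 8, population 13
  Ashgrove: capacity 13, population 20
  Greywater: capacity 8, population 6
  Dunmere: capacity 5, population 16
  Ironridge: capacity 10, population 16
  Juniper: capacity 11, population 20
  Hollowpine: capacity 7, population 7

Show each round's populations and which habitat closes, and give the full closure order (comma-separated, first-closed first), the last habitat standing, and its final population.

Round 1: Ashgrove=20 Dunmere=16 Fernhollow=13 Greywater=6 Hollowpine=7 Ironridge=16 Juniper=20 → close Dunmere (overflow 11)
  16÷6 = 2 each, +1 to first 4
Round 2: Ashgrove=23 Fernhollow=16 Greywater=9 Hollowpine=10 Ironridge=18 Juniper=22 → close Juniper (overflow 11)
  22÷5 = 4 each, +1 to first 2
Round 3: Ashgrove=28 Fernhollow=21 Greywater=13 Hollowpine=14 Ironridge=22 → close Ashgrove (overflow 15)
  28÷4 = 7 each, +1 to first 0
Round 4: Fernhollow=28 Greywater=20 Hollowpine=21 Ironridge=29 → close Fernhollow (overflow 20)
  28÷3 = 9 each, +1 to first 1
Round 5: Greywater=30 Hollowpine=30 Ironridge=38 → close Ironridge (overflow 28)
  38÷2 = 19 each, +1 to first 0
Round 6: Greywater=49 Hollowpine=49 → close Hollowpine (overflow 42)
  49÷1 = 49 each, +1 to first 0

Closure order: Dunmere, Juniper, Ashgrove, Fernhollow, Ironridge, Hollowpine
Last habitat: Greywater with 98 animals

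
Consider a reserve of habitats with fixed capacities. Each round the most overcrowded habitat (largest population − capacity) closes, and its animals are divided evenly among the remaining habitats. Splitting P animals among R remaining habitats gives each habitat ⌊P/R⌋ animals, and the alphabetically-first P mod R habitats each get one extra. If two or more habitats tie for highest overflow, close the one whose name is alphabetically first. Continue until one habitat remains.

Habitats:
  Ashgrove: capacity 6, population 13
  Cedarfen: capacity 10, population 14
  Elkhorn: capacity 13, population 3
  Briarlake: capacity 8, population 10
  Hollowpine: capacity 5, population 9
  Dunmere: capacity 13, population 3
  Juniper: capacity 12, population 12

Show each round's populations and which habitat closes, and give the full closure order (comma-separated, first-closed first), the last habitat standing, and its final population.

Closure order: Ashgrove, Cedarfen, Briarlake, Hollowpine, Juniper, Dunmere
Last habitat: Elkhorn with 64 animals

Round 1: Ashgrove=13 Briarlake=10 Cedarfen=14 Dunmere=3 Elkhorn=3 Hollowpine=9 Juniper=12 → close Ashgrove (overflow 7)
  13÷6 = 2 each, +1 to first 1
Round 2: Briarlake=13 Cedarfen=16 Dunmere=5 Elkhorn=5 Hollowpine=11 Juniper=14 → close Cedarfen (overflow 6)
  16÷5 = 3 each, +1 to first 1
Round 3: Briarlake=17 Dunmere=8 Elkhorn=8 Hollowpine=14 Juniper=17 → close Briarlake (overflow 9)
  17÷4 = 4 each, +1 to first 1
Round 4: Dunmere=13 Elkhorn=12 Hollowpine=18 Juniper=21 → close Hollowpine (overflow 13)
  18÷3 = 6 each, +1 to first 0
Round 5: Dunmere=19 Elkhorn=18 Juniper=27 → close Juniper (overflow 15)
  27÷2 = 13 each, +1 to first 1
Round 6: Dunmere=33 Elkhorn=31 → close Dunmere (overflow 20)
  33÷1 = 33 each, +1 to first 0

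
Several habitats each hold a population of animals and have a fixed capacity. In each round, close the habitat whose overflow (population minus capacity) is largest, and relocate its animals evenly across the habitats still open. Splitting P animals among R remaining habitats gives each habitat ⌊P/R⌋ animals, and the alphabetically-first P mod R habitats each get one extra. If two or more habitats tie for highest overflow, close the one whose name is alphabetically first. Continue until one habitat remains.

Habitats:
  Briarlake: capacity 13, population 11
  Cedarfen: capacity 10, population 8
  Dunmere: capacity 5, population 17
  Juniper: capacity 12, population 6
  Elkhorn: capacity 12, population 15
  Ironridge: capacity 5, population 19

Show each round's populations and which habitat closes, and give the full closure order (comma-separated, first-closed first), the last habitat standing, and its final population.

Closure order: Ironridge, Dunmere, Elkhorn, Briarlake, Cedarfen
Last habitat: Juniper with 76 animals

Round 1: Briarlake=11 Cedarfen=8 Dunmere=17 Elkhorn=15 Ironridge=19 Juniper=6 → close Ironridge (overflow 14)
  19÷5 = 3 each, +1 to first 4
Round 2: Briarlake=15 Cedarfen=12 Dunmere=21 Elkhorn=19 Juniper=9 → close Dunmere (overflow 16)
  21÷4 = 5 each, +1 to first 1
Round 3: Briarlake=21 Cedarfen=17 Elkhorn=24 Juniper=14 → close Elkhorn (overflow 12)
  24÷3 = 8 each, +1 to first 0
Round 4: Briarlake=29 Cedarfen=25 Juniper=22 → close Briarlake (overflow 16)
  29÷2 = 14 each, +1 to first 1
Round 5: Cedarfen=40 Juniper=36 → close Cedarfen (overflow 30)
  40÷1 = 40 each, +1 to first 0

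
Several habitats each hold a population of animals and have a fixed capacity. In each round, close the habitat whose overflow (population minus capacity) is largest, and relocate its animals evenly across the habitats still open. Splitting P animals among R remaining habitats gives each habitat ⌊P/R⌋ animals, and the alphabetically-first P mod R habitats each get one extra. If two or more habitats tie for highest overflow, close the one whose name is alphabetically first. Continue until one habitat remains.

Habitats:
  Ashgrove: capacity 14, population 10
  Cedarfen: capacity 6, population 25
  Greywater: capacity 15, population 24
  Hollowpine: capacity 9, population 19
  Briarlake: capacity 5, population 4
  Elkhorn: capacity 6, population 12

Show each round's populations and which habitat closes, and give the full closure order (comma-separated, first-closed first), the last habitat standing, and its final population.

Round 1: Ashgrove=10 Briarlake=4 Cedarfen=25 Elkhorn=12 Greywater=24 Hollowpine=19 → close Cedarfen (overflow 19)
  25÷5 = 5 each, +1 to first 0
Round 2: Ashgrove=15 Briarlake=9 Elkhorn=17 Greywater=29 Hollowpine=24 → close Hollowpine (overflow 15)
  24÷4 = 6 each, +1 to first 0
Round 3: Ashgrove=21 Briarlake=15 Elkhorn=23 Greywater=35 → close Greywater (overflow 20)
  35÷3 = 11 each, +1 to first 2
Round 4: Ashgrove=33 Briarlake=27 Elkhorn=34 → close Elkhorn (overflow 28)
  34÷2 = 17 each, +1 to first 0
Round 5: Ashgrove=50 Briarlake=44 → close Briarlake (overflow 39)
  44÷1 = 44 each, +1 to first 0

Closure order: Cedarfen, Hollowpine, Greywater, Elkhorn, Briarlake
Last habitat: Ashgrove with 94 animals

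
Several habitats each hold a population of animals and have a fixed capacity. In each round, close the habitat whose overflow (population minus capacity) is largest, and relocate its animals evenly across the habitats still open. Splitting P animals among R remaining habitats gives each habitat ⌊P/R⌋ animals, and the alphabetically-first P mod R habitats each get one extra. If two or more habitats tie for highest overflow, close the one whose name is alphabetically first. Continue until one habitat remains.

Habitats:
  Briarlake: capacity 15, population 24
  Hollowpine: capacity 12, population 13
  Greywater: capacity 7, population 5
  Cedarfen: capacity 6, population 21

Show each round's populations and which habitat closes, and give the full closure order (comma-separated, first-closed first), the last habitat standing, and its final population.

Closure order: Cedarfen, Briarlake, Hollowpine
Last habitat: Greywater with 63 animals

Round 1: Briarlake=24 Cedarfen=21 Greywater=5 Hollowpine=13 → close Cedarfen (overflow 15)
  21÷3 = 7 each, +1 to first 0
Round 2: Briarlake=31 Greywater=12 Hollowpine=20 → close Briarlake (overflow 16)
  31÷2 = 15 each, +1 to first 1
Round 3: Greywater=28 Hollowpine=35 → close Hollowpine (overflow 23)
  35÷1 = 35 each, +1 to first 0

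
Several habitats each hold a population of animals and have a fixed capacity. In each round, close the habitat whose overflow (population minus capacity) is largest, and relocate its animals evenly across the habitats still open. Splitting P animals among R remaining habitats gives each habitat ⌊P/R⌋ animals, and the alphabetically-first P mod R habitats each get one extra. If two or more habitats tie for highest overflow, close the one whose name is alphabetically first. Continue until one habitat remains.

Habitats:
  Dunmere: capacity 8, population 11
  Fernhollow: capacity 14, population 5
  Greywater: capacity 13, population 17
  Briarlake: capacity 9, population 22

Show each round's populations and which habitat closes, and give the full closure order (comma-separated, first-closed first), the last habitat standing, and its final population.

Closure order: Briarlake, Dunmere, Greywater
Last habitat: Fernhollow with 55 animals

Round 1: Briarlake=22 Dunmere=11 Fernhollow=5 Greywater=17 → close Briarlake (overflow 13)
  22÷3 = 7 each, +1 to first 1
Round 2: Dunmere=19 Fernhollow=12 Greywater=24 → close Dunmere (overflow 11)
  19÷2 = 9 each, +1 to first 1
Round 3: Fernhollow=22 Greywater=33 → close Greywater (overflow 20)
  33÷1 = 33 each, +1 to first 0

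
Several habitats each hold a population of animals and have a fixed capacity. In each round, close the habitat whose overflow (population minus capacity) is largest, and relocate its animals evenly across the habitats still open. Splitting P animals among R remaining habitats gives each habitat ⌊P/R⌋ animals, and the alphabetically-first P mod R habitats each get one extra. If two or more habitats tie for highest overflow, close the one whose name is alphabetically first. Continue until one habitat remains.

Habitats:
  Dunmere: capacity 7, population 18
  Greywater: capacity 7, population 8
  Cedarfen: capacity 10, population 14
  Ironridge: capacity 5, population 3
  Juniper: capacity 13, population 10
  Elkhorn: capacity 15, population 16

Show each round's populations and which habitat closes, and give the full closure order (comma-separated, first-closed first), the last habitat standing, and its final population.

Closure order: Dunmere, Cedarfen, Elkhorn, Greywater, Ironridge
Last habitat: Juniper with 69 animals

Round 1: Cedarfen=14 Dunmere=18 Elkhorn=16 Greywater=8 Ironridge=3 Juniper=10 → close Dunmere (overflow 11)
  18÷5 = 3 each, +1 to first 3
Round 2: Cedarfen=18 Elkhorn=20 Greywater=12 Ironridge=6 Juniper=13 → close Cedarfen (overflow 8)
  18÷4 = 4 each, +1 to first 2
Round 3: Elkhorn=25 Greywater=17 Ironridge=10 Juniper=17 → close Elkhorn (overflow 10)
  25÷3 = 8 each, +1 to first 1
Round 4: Greywater=26 Ironridge=18 Juniper=25 → close Greywater (overflow 19)
  26÷2 = 13 each, +1 to first 0
Round 5: Ironridge=31 Juniper=38 → close Ironridge (overflow 26)
  31÷1 = 31 each, +1 to first 0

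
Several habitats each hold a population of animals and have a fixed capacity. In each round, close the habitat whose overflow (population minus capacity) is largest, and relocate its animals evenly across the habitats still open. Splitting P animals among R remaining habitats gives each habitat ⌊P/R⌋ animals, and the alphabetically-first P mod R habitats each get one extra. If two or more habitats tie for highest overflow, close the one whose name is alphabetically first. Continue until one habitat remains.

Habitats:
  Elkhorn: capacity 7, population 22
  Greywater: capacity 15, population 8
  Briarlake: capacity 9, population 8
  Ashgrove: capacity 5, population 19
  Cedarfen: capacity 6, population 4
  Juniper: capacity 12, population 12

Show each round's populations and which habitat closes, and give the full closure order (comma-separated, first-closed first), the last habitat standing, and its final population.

Round 1: Ashgrove=19 Briarlake=8 Cedarfen=4 Elkhorn=22 Greywater=8 Juniper=12 → close Elkhorn (overflow 15)
  22÷5 = 4 each, +1 to first 2
Round 2: Ashgrove=24 Briarlake=13 Cedarfen=8 Greywater=12 Juniper=16 → close Ashgrove (overflow 19)
  24÷4 = 6 each, +1 to first 0
Round 3: Briarlake=19 Cedarfen=14 Greywater=18 Juniper=22 → close Briarlake (overflow 10)
  19÷3 = 6 each, +1 to first 1
Round 4: Cedarfen=21 Greywater=24 Juniper=28 → close Juniper (overflow 16)
  28÷2 = 14 each, +1 to first 0
Round 5: Cedarfen=35 Greywater=38 → close Cedarfen (overflow 29)
  35÷1 = 35 each, +1 to first 0

Closure order: Elkhorn, Ashgrove, Briarlake, Juniper, Cedarfen
Last habitat: Greywater with 73 animals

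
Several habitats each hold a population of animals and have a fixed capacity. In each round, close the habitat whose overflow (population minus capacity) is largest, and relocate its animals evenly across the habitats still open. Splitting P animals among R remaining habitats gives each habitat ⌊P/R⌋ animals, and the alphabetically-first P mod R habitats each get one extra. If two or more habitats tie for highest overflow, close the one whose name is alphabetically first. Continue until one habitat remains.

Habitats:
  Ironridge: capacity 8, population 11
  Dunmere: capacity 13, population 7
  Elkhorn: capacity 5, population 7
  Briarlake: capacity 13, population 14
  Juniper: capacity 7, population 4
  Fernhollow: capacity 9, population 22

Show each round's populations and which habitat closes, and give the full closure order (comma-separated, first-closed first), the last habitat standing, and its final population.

Round 1: Briarlake=14 Dunmere=7 Elkhorn=7 Fernhollow=22 Ironridge=11 Juniper=4 → close Fernhollow (overflow 13)
  22÷5 = 4 each, +1 to first 2
Round 2: Briarlake=19 Dunmere=12 Elkhorn=11 Ironridge=15 Juniper=8 → close Ironridge (overflow 7)
  15÷4 = 3 each, +1 to first 3
Round 3: Briarlake=23 Dunmere=16 Elkhorn=15 Juniper=11 → close Briarlake (overflow 10)
  23÷3 = 7 each, +1 to first 2
Round 4: Dunmere=24 Elkhorn=23 Juniper=18 → close Elkhorn (overflow 18)
  23÷2 = 11 each, +1 to first 1
Round 5: Dunmere=36 Juniper=29 → close Dunmere (overflow 23)
  36÷1 = 36 each, +1 to first 0

Closure order: Fernhollow, Ironridge, Briarlake, Elkhorn, Dunmere
Last habitat: Juniper with 65 animals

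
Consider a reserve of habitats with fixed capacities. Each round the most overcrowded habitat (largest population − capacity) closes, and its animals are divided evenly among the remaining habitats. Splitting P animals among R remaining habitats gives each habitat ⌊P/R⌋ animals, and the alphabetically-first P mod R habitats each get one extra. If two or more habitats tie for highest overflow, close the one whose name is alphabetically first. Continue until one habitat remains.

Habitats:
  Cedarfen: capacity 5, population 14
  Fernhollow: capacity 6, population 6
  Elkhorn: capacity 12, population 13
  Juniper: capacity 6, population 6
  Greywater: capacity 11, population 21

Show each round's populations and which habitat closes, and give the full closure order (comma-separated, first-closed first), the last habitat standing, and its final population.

Closure order: Greywater, Cedarfen, Elkhorn, Fernhollow
Last habitat: Juniper with 60 animals

Round 1: Cedarfen=14 Elkhorn=13 Fernhollow=6 Greywater=21 Juniper=6 → close Greywater (overflow 10)
  21÷4 = 5 each, +1 to first 1
Round 2: Cedarfen=20 Elkhorn=18 Fernhollow=11 Juniper=11 → close Cedarfen (overflow 15)
  20÷3 = 6 each, +1 to first 2
Round 3: Elkhorn=25 Fernhollow=18 Juniper=17 → close Elkhorn (overflow 13)
  25÷2 = 12 each, +1 to first 1
Round 4: Fernhollow=31 Juniper=29 → close Fernhollow (overflow 25)
  31÷1 = 31 each, +1 to first 0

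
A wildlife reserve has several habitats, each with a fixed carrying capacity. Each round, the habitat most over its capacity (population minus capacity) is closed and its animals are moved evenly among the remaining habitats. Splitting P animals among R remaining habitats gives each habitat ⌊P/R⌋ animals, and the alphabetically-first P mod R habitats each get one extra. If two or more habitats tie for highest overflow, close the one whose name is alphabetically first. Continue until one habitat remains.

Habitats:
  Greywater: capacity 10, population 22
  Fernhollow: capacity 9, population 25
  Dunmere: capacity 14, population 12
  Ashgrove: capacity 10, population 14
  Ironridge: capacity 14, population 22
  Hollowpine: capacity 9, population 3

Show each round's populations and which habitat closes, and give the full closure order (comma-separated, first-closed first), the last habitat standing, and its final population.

Closure order: Fernhollow, Greywater, Ironridge, Ashgrove, Dunmere
Last habitat: Hollowpine with 98 animals

Round 1: Ashgrove=14 Dunmere=12 Fernhollow=25 Greywater=22 Hollowpine=3 Ironridge=22 → close Fernhollow (overflow 16)
  25÷5 = 5 each, +1 to first 0
Round 2: Ashgrove=19 Dunmere=17 Greywater=27 Hollowpine=8 Ironridge=27 → close Greywater (overflow 17)
  27÷4 = 6 each, +1 to first 3
Round 3: Ashgrove=26 Dunmere=24 Hollowpine=15 Ironridge=33 → close Ironridge (overflow 19)
  33÷3 = 11 each, +1 to first 0
Round 4: Ashgrove=37 Dunmere=35 Hollowpine=26 → close Ashgrove (overflow 27)
  37÷2 = 18 each, +1 to first 1
Round 5: Dunmere=54 Hollowpine=44 → close Dunmere (overflow 40)
  54÷1 = 54 each, +1 to first 0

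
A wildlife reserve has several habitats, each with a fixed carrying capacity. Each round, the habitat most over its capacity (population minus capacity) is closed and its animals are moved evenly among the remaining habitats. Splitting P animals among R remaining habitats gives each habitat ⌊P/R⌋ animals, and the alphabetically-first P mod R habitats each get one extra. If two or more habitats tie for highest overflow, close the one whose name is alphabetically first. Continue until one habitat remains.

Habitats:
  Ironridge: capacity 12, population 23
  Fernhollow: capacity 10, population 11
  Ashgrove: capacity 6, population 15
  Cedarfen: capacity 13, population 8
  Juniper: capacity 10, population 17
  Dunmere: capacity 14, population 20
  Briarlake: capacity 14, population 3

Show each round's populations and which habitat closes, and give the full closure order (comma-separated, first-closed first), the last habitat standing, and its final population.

Round 1: Ashgrove=15 Briarlake=3 Cedarfen=8 Dunmere=20 Fernhollow=11 Ironridge=23 Juniper=17 → close Ironridge (overflow 11)
  23÷6 = 3 each, +1 to first 5
Round 2: Ashgrove=19 Briarlake=7 Cedarfen=12 Dunmere=24 Fernhollow=15 Juniper=20 → close Ashgrove (overflow 13)
  19÷5 = 3 each, +1 to first 4
Round 3: Briarlake=11 Cedarfen=16 Dunmere=28 Fernhollow=19 Juniper=23 → close Dunmere (overflow 14)
  28÷4 = 7 each, +1 to first 0
Round 4: Briarlake=18 Cedarfen=23 Fernhollow=26 Juniper=30 → close Juniper (overflow 20)
  30÷3 = 10 each, +1 to first 0
Round 5: Briarlake=28 Cedarfen=33 Fernhollow=36 → close Fernhollow (overflow 26)
  36÷2 = 18 each, +1 to first 0
Round 6: Briarlake=46 Cedarfen=51 → close Cedarfen (overflow 38)
  51÷1 = 51 each, +1 to first 0

Closure order: Ironridge, Ashgrove, Dunmere, Juniper, Fernhollow, Cedarfen
Last habitat: Briarlake with 97 animals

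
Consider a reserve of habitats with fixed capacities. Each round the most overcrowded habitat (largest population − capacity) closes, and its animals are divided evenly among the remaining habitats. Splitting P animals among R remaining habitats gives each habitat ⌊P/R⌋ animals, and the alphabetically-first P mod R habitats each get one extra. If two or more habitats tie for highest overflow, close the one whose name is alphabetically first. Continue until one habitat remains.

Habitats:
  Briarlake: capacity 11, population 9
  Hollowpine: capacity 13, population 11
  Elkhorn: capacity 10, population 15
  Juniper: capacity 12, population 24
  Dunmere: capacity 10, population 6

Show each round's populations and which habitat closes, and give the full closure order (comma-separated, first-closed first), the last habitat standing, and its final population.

Round 1: Briarlake=9 Dunmere=6 Elkhorn=15 Hollowpine=11 Juniper=24 → close Juniper (overflow 12)
  24÷4 = 6 each, +1 to first 0
Round 2: Briarlake=15 Dunmere=12 Elkhorn=21 Hollowpine=17 → close Elkhorn (overflow 11)
  21÷3 = 7 each, +1 to first 0
Round 3: Briarlake=22 Dunmere=19 Hollowpine=24 → close Briarlake (overflow 11)
  22÷2 = 11 each, +1 to first 0
Round 4: Dunmere=30 Hollowpine=35 → close Hollowpine (overflow 22)
  35÷1 = 35 each, +1 to first 0

Closure order: Juniper, Elkhorn, Briarlake, Hollowpine
Last habitat: Dunmere with 65 animals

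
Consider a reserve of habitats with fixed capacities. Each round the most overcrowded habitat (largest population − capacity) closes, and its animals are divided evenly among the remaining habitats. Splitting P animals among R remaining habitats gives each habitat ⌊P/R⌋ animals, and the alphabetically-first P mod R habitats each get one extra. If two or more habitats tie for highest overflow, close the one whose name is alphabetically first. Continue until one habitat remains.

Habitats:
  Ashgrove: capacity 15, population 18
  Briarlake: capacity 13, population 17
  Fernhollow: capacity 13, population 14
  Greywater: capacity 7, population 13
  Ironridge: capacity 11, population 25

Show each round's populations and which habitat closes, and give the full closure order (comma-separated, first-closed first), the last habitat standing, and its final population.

Closure order: Ironridge, Greywater, Ashgrove, Briarlake
Last habitat: Fernhollow with 87 animals

Round 1: Ashgrove=18 Briarlake=17 Fernhollow=14 Greywater=13 Ironridge=25 → close Ironridge (overflow 14)
  25÷4 = 6 each, +1 to first 1
Round 2: Ashgrove=25 Briarlake=23 Fernhollow=20 Greywater=19 → close Greywater (overflow 12)
  19÷3 = 6 each, +1 to first 1
Round 3: Ashgrove=32 Briarlake=29 Fernhollow=26 → close Ashgrove (overflow 17)
  32÷2 = 16 each, +1 to first 0
Round 4: Briarlake=45 Fernhollow=42 → close Briarlake (overflow 32)
  45÷1 = 45 each, +1 to first 0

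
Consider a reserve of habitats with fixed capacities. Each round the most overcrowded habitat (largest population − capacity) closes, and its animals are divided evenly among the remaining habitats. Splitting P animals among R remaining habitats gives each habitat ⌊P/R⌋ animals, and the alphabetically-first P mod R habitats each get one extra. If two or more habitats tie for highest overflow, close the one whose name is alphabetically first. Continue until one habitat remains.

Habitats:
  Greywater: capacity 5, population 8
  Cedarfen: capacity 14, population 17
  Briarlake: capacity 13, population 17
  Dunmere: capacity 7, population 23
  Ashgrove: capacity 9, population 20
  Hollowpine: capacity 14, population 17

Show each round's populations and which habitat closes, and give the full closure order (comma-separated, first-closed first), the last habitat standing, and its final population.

Round 1: Ashgrove=20 Briarlake=17 Cedarfen=17 Dunmere=23 Greywater=8 Hollowpine=17 → close Dunmere (overflow 16)
  23÷5 = 4 each, +1 to first 3
Round 2: Ashgrove=25 Briarlake=22 Cedarfen=22 Greywater=12 Hollowpine=21 → close Ashgrove (overflow 16)
  25÷4 = 6 each, +1 to first 1
Round 3: Briarlake=29 Cedarfen=28 Greywater=18 Hollowpine=27 → close Briarlake (overflow 16)
  29÷3 = 9 each, +1 to first 2
Round 4: Cedarfen=38 Greywater=28 Hollowpine=36 → close Cedarfen (overflow 24)
  38÷2 = 19 each, +1 to first 0
Round 5: Greywater=47 Hollowpine=55 → close Greywater (overflow 42)
  47÷1 = 47 each, +1 to first 0

Closure order: Dunmere, Ashgrove, Briarlake, Cedarfen, Greywater
Last habitat: Hollowpine with 102 animals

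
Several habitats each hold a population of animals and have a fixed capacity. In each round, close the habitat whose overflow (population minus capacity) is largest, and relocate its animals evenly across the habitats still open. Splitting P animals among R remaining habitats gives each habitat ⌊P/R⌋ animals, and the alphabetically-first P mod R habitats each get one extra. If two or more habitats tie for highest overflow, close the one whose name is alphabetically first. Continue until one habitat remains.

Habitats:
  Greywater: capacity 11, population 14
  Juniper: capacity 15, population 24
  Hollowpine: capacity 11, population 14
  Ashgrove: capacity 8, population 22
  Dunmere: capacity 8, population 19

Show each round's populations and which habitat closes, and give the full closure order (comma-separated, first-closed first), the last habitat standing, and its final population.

Round 1: Ashgrove=22 Dunmere=19 Greywater=14 Hollowpine=14 Juniper=24 → close Ashgrove (overflow 14)
  22÷4 = 5 each, +1 to first 2
Round 2: Dunmere=25 Greywater=20 Hollowpine=19 Juniper=29 → close Dunmere (overflow 17)
  25÷3 = 8 each, +1 to first 1
Round 3: Greywater=29 Hollowpine=27 Juniper=37 → close Juniper (overflow 22)
  37÷2 = 18 each, +1 to first 1
Round 4: Greywater=48 Hollowpine=45 → close Greywater (overflow 37)
  48÷1 = 48 each, +1 to first 0

Closure order: Ashgrove, Dunmere, Juniper, Greywater
Last habitat: Hollowpine with 93 animals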